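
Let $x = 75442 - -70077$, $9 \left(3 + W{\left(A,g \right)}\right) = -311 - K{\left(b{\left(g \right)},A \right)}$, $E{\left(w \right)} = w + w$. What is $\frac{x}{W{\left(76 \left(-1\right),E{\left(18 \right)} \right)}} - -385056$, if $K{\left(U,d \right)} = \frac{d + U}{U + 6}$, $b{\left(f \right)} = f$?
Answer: $\frac{2697923277}{7078} \approx 3.8117 \cdot 10^{5}$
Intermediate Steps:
$E{\left(w \right)} = 2 w$
$K{\left(U,d \right)} = \frac{U + d}{6 + U}$
$W{\left(A,g \right)} = - \frac{338}{9} - \frac{A + g}{9 \left(6 + g\right)}$ ($W{\left(A,g \right)} = -3 + \frac{-311 - \frac{g + A}{6 + g}}{9} = -3 + \frac{-311 - \frac{A + g}{6 + g}}{9} = -3 - \left(\frac{311}{9} + \frac{A + g}{9 \left(6 + g\right)}\right) = - \frac{338}{9} - \frac{A + g}{9 \left(6 + g\right)}$)
$x = 145519$ ($x = 75442 + 70077 = 145519$)
$\frac{x}{W{\left(76 \left(-1\right),E{\left(18 \right)} \right)}} - -385056 = \frac{145519}{\frac{1}{9} \frac{1}{6 + 2 \cdot 18} \left(-2028 - 76 \left(-1\right) - 339 \cdot 2 \cdot 18\right)} - -385056 = \frac{145519}{\frac{1}{9} \frac{1}{6 + 36} \left(-2028 - -76 - 12204\right)} + 385056 = \frac{145519}{\frac{1}{9} \cdot \frac{1}{42} \left(-2028 + 76 - 12204\right)} + 385056 = \frac{145519}{\frac{1}{9} \cdot \frac{1}{42} \left(-14156\right)} + 385056 = \frac{145519}{- \frac{7078}{189}} + 385056 = 145519 \left(- \frac{189}{7078}\right) + 385056 = - \frac{27503091}{7078} + 385056 = \frac{2697923277}{7078}$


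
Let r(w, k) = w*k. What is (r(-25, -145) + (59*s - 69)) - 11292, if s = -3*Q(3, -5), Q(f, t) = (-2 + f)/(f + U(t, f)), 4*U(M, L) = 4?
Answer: -31121/4 ≈ -7780.3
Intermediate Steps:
r(w, k) = k*w
U(M, L) = 1 (U(M, L) = (¼)*4 = 1)
Q(f, t) = (-2 + f)/(1 + f) (Q(f, t) = (-2 + f)/(f + 1) = (-2 + f)/(1 + f))
s = -¾ (s = -3*(-2 + 3)/(1 + 3) = -3/4 = -3*¼ = -¾ ≈ -0.75000)
(r(-25, -145) + (59*s - 69)) - 11292 = (-145*(-25) + (59*(-¾) - 69)) - 11292 = (3625 + (-177/4 - 69)) - 11292 = (3625 - 453/4) - 11292 = 14047/4 - 11292 = -31121/4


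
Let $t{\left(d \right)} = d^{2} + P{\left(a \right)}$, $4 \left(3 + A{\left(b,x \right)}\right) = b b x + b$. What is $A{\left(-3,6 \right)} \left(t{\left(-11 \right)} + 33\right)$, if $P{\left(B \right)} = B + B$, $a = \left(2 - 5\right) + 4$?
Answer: $1521$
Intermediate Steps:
$A{\left(b,x \right)} = -3 + \frac{b}{4} + \frac{x b^{2}}{4}$ ($A{\left(b,x \right)} = -3 + \frac{b b x + b}{4} = -3 + \frac{b^{2} x + b}{4} = -3 + \frac{x b^{2} + b}{4} = -3 + \frac{b + x b^{2}}{4} = -3 + \left(\frac{b}{4} + \frac{x b^{2}}{4}\right) = -3 + \frac{b}{4} + \frac{x b^{2}}{4}$)
$a = 1$ ($a = -3 + 4 = 1$)
$P{\left(B \right)} = 2 B$
$t{\left(d \right)} = 2 + d^{2}$ ($t{\left(d \right)} = d^{2} + 2 \cdot 1 = d^{2} + 2 = 2 + d^{2}$)
$A{\left(-3,6 \right)} \left(t{\left(-11 \right)} + 33\right) = \left(-3 + \frac{1}{4} \left(-3\right) + \frac{1}{4} \cdot 6 \left(-3\right)^{2}\right) \left(\left(2 + \left(-11\right)^{2}\right) + 33\right) = \left(-3 - \frac{3}{4} + \frac{1}{4} \cdot 6 \cdot 9\right) \left(\left(2 + 121\right) + 33\right) = \left(-3 - \frac{3}{4} + \frac{27}{2}\right) \left(123 + 33\right) = \frac{39}{4} \cdot 156 = 1521$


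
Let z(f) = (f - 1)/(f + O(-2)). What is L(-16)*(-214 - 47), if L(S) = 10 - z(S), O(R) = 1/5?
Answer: -184005/79 ≈ -2329.2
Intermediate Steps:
O(R) = 1/5
z(f) = (-1 + f)/(1/5 + f) (z(f) = (f - 1)/(f + 1/5) = (-1 + f)/(1/5 + f))
L(S) = 10 - 5*(-1 + S)/(1 + 5*S)
L(-16)*(-214 - 47) = (15*(1 + 3*(-16))/(1 + 5*(-16)))*(-214 - 47) = (15*(1 - 48)/(1 - 80))*(-261) = (15*(-47)/(-79))*(-261) = (15*(-1/79)*(-47))*(-261) = (705/79)*(-261) = -184005/79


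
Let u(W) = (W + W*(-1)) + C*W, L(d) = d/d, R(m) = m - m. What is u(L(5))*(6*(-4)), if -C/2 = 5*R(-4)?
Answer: 0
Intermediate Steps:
R(m) = 0
C = 0 (C = -10*0 = -2*0 = 0)
L(d) = 1
u(W) = 0 (u(W) = (W + W*(-1)) + 0*W = (W - W) + 0 = 0 + 0 = 0)
u(L(5))*(6*(-4)) = 0*(6*(-4)) = 0*(-24) = 0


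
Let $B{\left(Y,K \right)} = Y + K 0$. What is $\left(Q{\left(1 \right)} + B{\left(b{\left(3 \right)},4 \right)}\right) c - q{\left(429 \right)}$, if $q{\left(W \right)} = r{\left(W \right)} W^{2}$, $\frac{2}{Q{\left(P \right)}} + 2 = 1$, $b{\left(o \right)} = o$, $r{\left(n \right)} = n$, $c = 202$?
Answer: $-78953387$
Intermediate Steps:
$Q{\left(P \right)} = -2$ ($Q{\left(P \right)} = \frac{2}{-2 + 1} = \frac{2}{-1} = 2 \left(-1\right) = -2$)
$B{\left(Y,K \right)} = Y$ ($B{\left(Y,K \right)} = Y + 0 = Y$)
$q{\left(W \right)} = W^{3}$ ($q{\left(W \right)} = W W^{2} = W^{3}$)
$\left(Q{\left(1 \right)} + B{\left(b{\left(3 \right)},4 \right)}\right) c - q{\left(429 \right)} = \left(-2 + 3\right) 202 - 429^{3} = 1 \cdot 202 - 78953589 = 202 - 78953589 = -78953387$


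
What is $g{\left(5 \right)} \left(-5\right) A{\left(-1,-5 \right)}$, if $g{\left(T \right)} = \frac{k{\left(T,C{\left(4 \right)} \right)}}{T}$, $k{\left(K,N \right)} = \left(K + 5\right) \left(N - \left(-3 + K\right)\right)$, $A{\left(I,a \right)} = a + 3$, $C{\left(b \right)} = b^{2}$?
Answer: $280$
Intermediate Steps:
$A{\left(I,a \right)} = 3 + a$
$k{\left(K,N \right)} = \left(5 + K\right) \left(3 + N - K\right)$
$g{\left(T \right)} = \frac{95 - T^{2} + 14 T}{T}$ ($g{\left(T \right)} = \frac{15 - T^{2} - 2 T + 5 \cdot 4^{2} + T 4^{2}}{T} = \frac{15 - T^{2} - 2 T + 5 \cdot 16 + T 16}{T} = \frac{15 - T^{2} - 2 T + 80 + 16 T}{T} = \frac{95 - T^{2} + 14 T}{T}$)
$g{\left(5 \right)} \left(-5\right) A{\left(-1,-5 \right)} = \left(14 - 5 + \frac{95}{5}\right) \left(-5\right) \left(3 - 5\right) = \left(14 - 5 + 95 \cdot \frac{1}{5}\right) \left(-5\right) \left(-2\right) = \left(14 - 5 + 19\right) \left(-5\right) \left(-2\right) = 28 \left(-5\right) \left(-2\right) = \left(-140\right) \left(-2\right) = 280$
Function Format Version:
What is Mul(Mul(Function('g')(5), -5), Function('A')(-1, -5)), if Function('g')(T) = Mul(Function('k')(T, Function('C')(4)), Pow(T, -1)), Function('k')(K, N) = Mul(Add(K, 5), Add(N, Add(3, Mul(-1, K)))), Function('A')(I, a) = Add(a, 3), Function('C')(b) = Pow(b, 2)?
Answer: 280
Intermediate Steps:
Function('A')(I, a) = Add(3, a)
Function('k')(K, N) = Mul(Add(5, K), Add(3, N, Mul(-1, K)))
Function('g')(T) = Mul(Pow(T, -1), Add(95, Mul(-1, Pow(T, 2)), Mul(14, T))) (Function('g')(T) = Mul(Add(15, Mul(-1, Pow(T, 2)), Mul(-2, T), Mul(5, Pow(4, 2)), Mul(T, Pow(4, 2))), Pow(T, -1)) = Mul(Add(15, Mul(-1, Pow(T, 2)), Mul(-2, T), Mul(5, 16), Mul(T, 16)), Pow(T, -1)) = Mul(Add(15, Mul(-1, Pow(T, 2)), Mul(-2, T), 80, Mul(16, T)), Pow(T, -1)) = Mul(Add(95, Mul(-1, Pow(T, 2)), Mul(14, T)), Pow(T, -1)) = Mul(Pow(T, -1), Add(95, Mul(-1, Pow(T, 2)), Mul(14, T))))
Mul(Mul(Function('g')(5), -5), Function('A')(-1, -5)) = Mul(Mul(Add(14, Mul(-1, 5), Mul(95, Pow(5, -1))), -5), Add(3, -5)) = Mul(Mul(Add(14, -5, Mul(95, Rational(1, 5))), -5), -2) = Mul(Mul(Add(14, -5, 19), -5), -2) = Mul(Mul(28, -5), -2) = Mul(-140, -2) = 280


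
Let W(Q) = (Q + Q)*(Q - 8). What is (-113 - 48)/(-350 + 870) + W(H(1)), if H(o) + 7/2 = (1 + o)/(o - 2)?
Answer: 77059/520 ≈ 148.19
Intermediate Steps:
H(o) = -7/2 + (1 + o)/(-2 + o) (H(o) = -7/2 + (1 + o)/(o - 2) = -7/2 + (1 + o)/(-2 + o))
W(Q) = 2*Q*(-8 + Q) (W(Q) = (2*Q)*(-8 + Q) = 2*Q*(-8 + Q))
(-113 - 48)/(-350 + 870) + W(H(1)) = (-113 - 48)/(-350 + 870) + 2*((16 - 5*1)/(2*(-2 + 1)))*(-8 + (16 - 5*1)/(2*(-2 + 1))) = -161/520 + 2*((½)*(16 - 5)/(-1))*(-8 + (½)*(16 - 5)/(-1)) = (1/520)*(-161) + 2*((½)*(-1)*11)*(-8 + (½)*(-1)*11) = -161/520 + 2*(-11/2)*(-8 - 11/2) = -161/520 + 2*(-11/2)*(-27/2) = -161/520 + 297/2 = 77059/520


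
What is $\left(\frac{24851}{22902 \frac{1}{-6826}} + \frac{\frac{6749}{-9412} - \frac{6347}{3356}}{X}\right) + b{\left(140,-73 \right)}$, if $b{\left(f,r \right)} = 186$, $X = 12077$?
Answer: $- \frac{3942829312875257687}{546029824300818} \approx -7220.9$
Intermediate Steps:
$\left(\frac{24851}{22902 \frac{1}{-6826}} + \frac{\frac{6749}{-9412} - \frac{6347}{3356}}{X}\right) + b{\left(140,-73 \right)} = \left(\frac{24851}{22902 \frac{1}{-6826}} + \frac{\frac{6749}{-9412} - \frac{6347}{3356}}{12077}\right) + 186 = \left(\frac{24851}{22902 \left(- \frac{1}{6826}\right)} + \left(6749 \left(- \frac{1}{9412}\right) - \frac{6347}{3356}\right) \frac{1}{12077}\right) + 186 = \left(\frac{24851}{- \frac{11451}{3413}} + \left(- \frac{6749}{9412} - \frac{6347}{3356}\right) \frac{1}{12077}\right) + 186 = \left(24851 \left(- \frac{3413}{11451}\right) - \frac{10298451}{47684029718}\right) + 186 = \left(- \frac{84816463}{11451} - \frac{10298451}{47684029718}\right) + 186 = - \frac{4044390860195209835}{546029824300818} + 186 = - \frac{3942829312875257687}{546029824300818}$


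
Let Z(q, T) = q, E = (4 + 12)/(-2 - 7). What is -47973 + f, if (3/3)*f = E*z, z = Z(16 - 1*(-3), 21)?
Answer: -432061/9 ≈ -48007.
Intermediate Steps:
E = -16/9 (E = 16/(-9) = 16*(-⅑) = -16/9 ≈ -1.7778)
z = 19 (z = 16 - 1*(-3) = 16 + 3 = 19)
f = -304/9 (f = -16/9*19 = -304/9 ≈ -33.778)
-47973 + f = -47973 - 304/9 = -432061/9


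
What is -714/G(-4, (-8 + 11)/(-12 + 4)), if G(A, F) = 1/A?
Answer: 2856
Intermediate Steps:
-714/G(-4, (-8 + 11)/(-12 + 4)) = -714/(1/(-4)) = -714/(-¼) = -714*(-4) = 2856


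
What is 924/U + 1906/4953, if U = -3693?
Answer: 820762/6097143 ≈ 0.13461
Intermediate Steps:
924/U + 1906/4953 = 924/(-3693) + 1906/4953 = 924*(-1/3693) + 1906*(1/4953) = -308/1231 + 1906/4953 = 820762/6097143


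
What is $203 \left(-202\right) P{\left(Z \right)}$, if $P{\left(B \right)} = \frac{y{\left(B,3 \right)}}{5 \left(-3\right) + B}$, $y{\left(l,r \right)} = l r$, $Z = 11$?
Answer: $\frac{676599}{2} \approx 3.383 \cdot 10^{5}$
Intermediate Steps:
$P{\left(B \right)} = \frac{3 B}{-15 + B}$ ($P{\left(B \right)} = \frac{B 3}{5 \left(-3\right) + B} = \frac{3 B}{-15 + B}$)
$203 \left(-202\right) P{\left(Z \right)} = 203 \left(-202\right) 3 \cdot 11 \frac{1}{-15 + 11} = - 41006 \cdot 3 \cdot 11 \frac{1}{-4} = - 41006 \cdot 3 \cdot 11 \left(- \frac{1}{4}\right) = \left(-41006\right) \left(- \frac{33}{4}\right) = \frac{676599}{2}$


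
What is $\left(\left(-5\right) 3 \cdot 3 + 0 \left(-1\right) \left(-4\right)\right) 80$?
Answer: $-3600$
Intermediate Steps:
$\left(\left(-5\right) 3 \cdot 3 + 0 \left(-1\right) \left(-4\right)\right) 80 = \left(\left(-15\right) 3 + 0 \left(-4\right)\right) 80 = \left(-45 + 0\right) 80 = \left(-45\right) 80 = -3600$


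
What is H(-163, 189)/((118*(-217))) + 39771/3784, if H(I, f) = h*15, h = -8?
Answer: 509415153/48446552 ≈ 10.515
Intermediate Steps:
H(I, f) = -120 (H(I, f) = -8*15 = -120)
H(-163, 189)/((118*(-217))) + 39771/3784 = -120/(118*(-217)) + 39771/3784 = -120/(-25606) + 39771*(1/3784) = -120*(-1/25606) + 39771/3784 = 60/12803 + 39771/3784 = 509415153/48446552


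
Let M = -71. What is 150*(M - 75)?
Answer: -21900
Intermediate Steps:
150*(M - 75) = 150*(-71 - 75) = 150*(-146) = -21900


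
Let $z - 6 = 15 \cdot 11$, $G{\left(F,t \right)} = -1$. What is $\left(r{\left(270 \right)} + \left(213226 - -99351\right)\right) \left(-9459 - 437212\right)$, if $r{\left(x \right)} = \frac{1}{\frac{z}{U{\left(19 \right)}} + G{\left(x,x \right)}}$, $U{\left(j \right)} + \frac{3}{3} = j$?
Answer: $- \frac{2373525273181}{17} \approx -1.3962 \cdot 10^{11}$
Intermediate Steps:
$z = 171$ ($z = 6 + 15 \cdot 11 = 6 + 165 = 171$)
$U{\left(j \right)} = -1 + j$
$r{\left(x \right)} = \frac{2}{17}$ ($r{\left(x \right)} = \frac{1}{\frac{171}{-1 + 19} - 1} = \frac{1}{\frac{171}{18} - 1} = \frac{1}{171 \cdot \frac{1}{18} - 1} = \frac{1}{\frac{19}{2} - 1} = \frac{1}{\frac{17}{2}} = \frac{2}{17}$)
$\left(r{\left(270 \right)} + \left(213226 - -99351\right)\right) \left(-9459 - 437212\right) = \left(\frac{2}{17} + \left(213226 - -99351\right)\right) \left(-9459 - 437212\right) = \left(\frac{2}{17} + \left(213226 + 99351\right)\right) \left(-446671\right) = \left(\frac{2}{17} + 312577\right) \left(-446671\right) = \frac{5313811}{17} \left(-446671\right) = - \frac{2373525273181}{17}$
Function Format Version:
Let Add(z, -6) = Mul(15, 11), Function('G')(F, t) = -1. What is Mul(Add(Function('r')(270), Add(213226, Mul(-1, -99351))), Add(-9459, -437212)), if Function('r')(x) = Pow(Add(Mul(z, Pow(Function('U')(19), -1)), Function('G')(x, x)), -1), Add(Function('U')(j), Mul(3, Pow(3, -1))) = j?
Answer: Rational(-2373525273181, 17) ≈ -1.3962e+11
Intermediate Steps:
z = 171 (z = Add(6, Mul(15, 11)) = Add(6, 165) = 171)
Function('U')(j) = Add(-1, j)
Function('r')(x) = Rational(2, 17) (Function('r')(x) = Pow(Add(Mul(171, Pow(Add(-1, 19), -1)), -1), -1) = Pow(Add(Mul(171, Pow(18, -1)), -1), -1) = Pow(Add(Mul(171, Rational(1, 18)), -1), -1) = Pow(Add(Rational(19, 2), -1), -1) = Pow(Rational(17, 2), -1) = Rational(2, 17))
Mul(Add(Function('r')(270), Add(213226, Mul(-1, -99351))), Add(-9459, -437212)) = Mul(Add(Rational(2, 17), Add(213226, Mul(-1, -99351))), Add(-9459, -437212)) = Mul(Add(Rational(2, 17), Add(213226, 99351)), -446671) = Mul(Add(Rational(2, 17), 312577), -446671) = Mul(Rational(5313811, 17), -446671) = Rational(-2373525273181, 17)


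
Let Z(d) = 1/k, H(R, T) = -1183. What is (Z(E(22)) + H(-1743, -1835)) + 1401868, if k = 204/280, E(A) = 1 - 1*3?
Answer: 71435005/51 ≈ 1.4007e+6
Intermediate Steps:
E(A) = -2 (E(A) = 1 - 3 = -2)
k = 51/70 (k = 204*(1/280) = 51/70 ≈ 0.72857)
Z(d) = 70/51 (Z(d) = 1/(51/70) = 70/51)
(Z(E(22)) + H(-1743, -1835)) + 1401868 = (70/51 - 1183) + 1401868 = -60263/51 + 1401868 = 71435005/51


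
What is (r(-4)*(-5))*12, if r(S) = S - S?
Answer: 0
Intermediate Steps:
r(S) = 0
(r(-4)*(-5))*12 = (0*(-5))*12 = 0*12 = 0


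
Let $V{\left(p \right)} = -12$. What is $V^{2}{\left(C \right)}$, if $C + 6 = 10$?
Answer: $144$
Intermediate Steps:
$C = 4$ ($C = -6 + 10 = 4$)
$V^{2}{\left(C \right)} = \left(-12\right)^{2} = 144$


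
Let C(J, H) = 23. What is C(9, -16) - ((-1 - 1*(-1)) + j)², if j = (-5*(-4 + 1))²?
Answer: -50602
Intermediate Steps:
j = 225 (j = (-5*(-3))² = 15² = 225)
C(9, -16) - ((-1 - 1*(-1)) + j)² = 23 - ((-1 - 1*(-1)) + 225)² = 23 - ((-1 + 1) + 225)² = 23 - (0 + 225)² = 23 - 1*225² = 23 - 1*50625 = 23 - 50625 = -50602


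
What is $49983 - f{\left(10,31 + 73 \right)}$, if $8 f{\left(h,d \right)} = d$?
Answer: $49970$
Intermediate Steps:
$f{\left(h,d \right)} = \frac{d}{8}$
$49983 - f{\left(10,31 + 73 \right)} = 49983 - \frac{31 + 73}{8} = 49983 - \frac{1}{8} \cdot 104 = 49983 - 13 = 49970$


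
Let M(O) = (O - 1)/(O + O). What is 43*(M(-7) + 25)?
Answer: 7697/7 ≈ 1099.6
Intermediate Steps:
M(O) = (-1 + O)/(2*O) (M(O) = (-1 + O)/((2*O)) = (-1 + O)*(1/(2*O)) = (-1 + O)/(2*O))
43*(M(-7) + 25) = 43*((½)*(-1 - 7)/(-7) + 25) = 43*((½)*(-⅐)*(-8) + 25) = 43*(4/7 + 25) = 43*(179/7) = 7697/7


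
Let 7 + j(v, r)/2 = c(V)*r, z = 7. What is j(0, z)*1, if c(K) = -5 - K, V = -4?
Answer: -28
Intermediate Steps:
j(v, r) = -14 - 2*r (j(v, r) = -14 + 2*((-5 - 1*(-4))*r) = -14 + 2*((-5 + 4)*r) = -14 + 2*(-r) = -14 - 2*r)
j(0, z)*1 = (-14 - 2*7)*1 = (-14 - 14)*1 = -28*1 = -28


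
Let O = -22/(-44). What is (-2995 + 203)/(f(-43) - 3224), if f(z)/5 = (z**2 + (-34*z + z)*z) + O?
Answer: 5584/598123 ≈ 0.0093359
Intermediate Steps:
O = 1/2 (O = -22*(-1/44) = 1/2 ≈ 0.50000)
f(z) = 5/2 - 160*z**2 (f(z) = 5*((z**2 + (-34*z + z)*z) + 1/2) = 5*((z**2 + (-33*z)*z) + 1/2) = 5*((z**2 - 33*z**2) + 1/2) = 5*(-32*z**2 + 1/2) = 5*(1/2 - 32*z**2) = 5/2 - 160*z**2)
(-2995 + 203)/(f(-43) - 3224) = (-2995 + 203)/((5/2 - 160*(-43)**2) - 3224) = -2792/((5/2 - 160*1849) - 3224) = -2792/((5/2 - 295840) - 3224) = -2792/(-591675/2 - 3224) = -2792/(-598123/2) = -2792*(-2/598123) = 5584/598123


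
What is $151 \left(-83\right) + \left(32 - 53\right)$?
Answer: $-12554$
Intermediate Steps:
$151 \left(-83\right) + \left(32 - 53\right) = -12533 - 21 = -12554$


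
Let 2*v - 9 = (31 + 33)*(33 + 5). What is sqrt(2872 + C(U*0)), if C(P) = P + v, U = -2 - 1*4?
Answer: sqrt(16370)/2 ≈ 63.973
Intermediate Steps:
U = -6 (U = -2 - 4 = -6)
v = 2441/2 (v = 9/2 + ((31 + 33)*(33 + 5))/2 = 9/2 + (64*38)/2 = 9/2 + (1/2)*2432 = 9/2 + 1216 = 2441/2 ≈ 1220.5)
C(P) = 2441/2 + P (C(P) = P + 2441/2 = 2441/2 + P)
sqrt(2872 + C(U*0)) = sqrt(2872 + (2441/2 - 6*0)) = sqrt(2872 + (2441/2 + 0)) = sqrt(2872 + 2441/2) = sqrt(8185/2) = sqrt(16370)/2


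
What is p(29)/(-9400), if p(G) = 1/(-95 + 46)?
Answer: 1/460600 ≈ 2.1711e-6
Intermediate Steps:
p(G) = -1/49 (p(G) = 1/(-49) = -1/49)
p(29)/(-9400) = -1/49/(-9400) = -1/49*(-1/9400) = 1/460600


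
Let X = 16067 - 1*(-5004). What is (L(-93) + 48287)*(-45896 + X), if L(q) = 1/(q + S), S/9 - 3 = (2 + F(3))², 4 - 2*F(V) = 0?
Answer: -31166852425/26 ≈ -1.1987e+9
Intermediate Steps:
F(V) = 2 (F(V) = 2 - ½*0 = 2 + 0 = 2)
X = 21071 (X = 16067 + 5004 = 21071)
S = 171 (S = 27 + 9*(2 + 2)² = 27 + 9*4² = 27 + 9*16 = 27 + 144 = 171)
L(q) = 1/(171 + q) (L(q) = 1/(q + 171) = 1/(171 + q))
(L(-93) + 48287)*(-45896 + X) = (1/(171 - 93) + 48287)*(-45896 + 21071) = (1/78 + 48287)*(-24825) = (3766387/78)*(-24825) = -31166852425/26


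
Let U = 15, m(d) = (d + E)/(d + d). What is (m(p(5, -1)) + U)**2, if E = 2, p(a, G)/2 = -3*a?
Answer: 53824/225 ≈ 239.22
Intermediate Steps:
p(a, G) = -6*a (p(a, G) = 2*(-3*a) = -6*a)
m(d) = (2 + d)/(2*d) (m(d) = (d + 2)/(d + d) = (2 + d)/((2*d)) = (2 + d)*(1/(2*d)) = (2 + d)/(2*d))
(m(p(5, -1)) + U)**2 = ((2 - 6*5)/(2*((-6*5))) + 15)**2 = ((1/2)*(2 - 30)/(-30) + 15)**2 = ((1/2)*(-1/30)*(-28) + 15)**2 = (7/15 + 15)**2 = (232/15)**2 = 53824/225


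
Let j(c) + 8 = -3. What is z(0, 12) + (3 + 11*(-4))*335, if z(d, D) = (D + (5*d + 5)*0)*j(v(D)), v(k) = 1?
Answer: -13867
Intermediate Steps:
j(c) = -11 (j(c) = -8 - 3 = -11)
z(d, D) = -11*D (z(d, D) = (D + (5*d + 5)*0)*(-11) = (D + (5 + 5*d)*0)*(-11) = (D + 0)*(-11) = D*(-11) = -11*D)
z(0, 12) + (3 + 11*(-4))*335 = -11*12 + (3 + 11*(-4))*335 = -132 + (3 - 44)*335 = -132 - 41*335 = -132 - 13735 = -13867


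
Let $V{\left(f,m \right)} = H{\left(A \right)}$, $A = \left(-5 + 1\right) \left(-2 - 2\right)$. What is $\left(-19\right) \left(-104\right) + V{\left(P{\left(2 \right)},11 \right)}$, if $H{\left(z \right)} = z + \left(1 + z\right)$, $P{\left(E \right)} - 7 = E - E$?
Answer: $2009$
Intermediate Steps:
$P{\left(E \right)} = 7$ ($P{\left(E \right)} = 7 + \left(E - E\right) = 7 + 0 = 7$)
$A = 16$ ($A = \left(-4\right) \left(-4\right) = 16$)
$H{\left(z \right)} = 1 + 2 z$
$V{\left(f,m \right)} = 33$ ($V{\left(f,m \right)} = 1 + 2 \cdot 16 = 1 + 32 = 33$)
$\left(-19\right) \left(-104\right) + V{\left(P{\left(2 \right)},11 \right)} = \left(-19\right) \left(-104\right) + 33 = 1976 + 33 = 2009$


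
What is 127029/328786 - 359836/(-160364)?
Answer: 34669979413/13181359526 ≈ 2.6302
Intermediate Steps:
127029/328786 - 359836/(-160364) = 127029*(1/328786) - 359836*(-1/160364) = 127029/328786 + 89959/40091 = 34669979413/13181359526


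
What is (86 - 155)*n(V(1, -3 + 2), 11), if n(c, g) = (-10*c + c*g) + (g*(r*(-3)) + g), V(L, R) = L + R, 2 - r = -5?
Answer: 15180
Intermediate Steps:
r = 7 (r = 2 - 1*(-5) = 2 + 5 = 7)
n(c, g) = -20*g - 10*c + c*g (n(c, g) = (-10*c + c*g) + (g*(7*(-3)) + g) = (-10*c + c*g) + (g*(-21) + g) = (-10*c + c*g) + (-21*g + g) = (-10*c + c*g) - 20*g = -20*g - 10*c + c*g)
(86 - 155)*n(V(1, -3 + 2), 11) = (86 - 155)*(-20*11 - 10*(1 + (-3 + 2)) + (1 + (-3 + 2))*11) = -69*(-220 - 10*(1 - 1) + (1 - 1)*11) = -69*(-220 - 10*0 + 0*11) = -69*(-220 + 0 + 0) = -69*(-220) = 15180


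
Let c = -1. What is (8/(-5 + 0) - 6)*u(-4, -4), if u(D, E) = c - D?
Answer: -114/5 ≈ -22.800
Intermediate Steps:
u(D, E) = -1 - D
(8/(-5 + 0) - 6)*u(-4, -4) = (8/(-5 + 0) - 6)*(-1 - 1*(-4)) = (8/(-5) - 6)*(-1 + 4) = (8*(-⅕) - 6)*3 = (-8/5 - 6)*3 = -38/5*3 = -114/5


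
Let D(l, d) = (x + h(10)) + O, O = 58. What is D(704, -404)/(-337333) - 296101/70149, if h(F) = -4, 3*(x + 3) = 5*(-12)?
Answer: -99886813252/23663572617 ≈ -4.2211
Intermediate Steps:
x = -23 (x = -3 + (5*(-12))/3 = -3 + (1/3)*(-60) = -3 - 20 = -23)
D(l, d) = 31 (D(l, d) = (-23 - 4) + 58 = -27 + 58 = 31)
D(704, -404)/(-337333) - 296101/70149 = 31/(-337333) - 296101/70149 = 31*(-1/337333) - 296101*1/70149 = -31/337333 - 296101/70149 = -99886813252/23663572617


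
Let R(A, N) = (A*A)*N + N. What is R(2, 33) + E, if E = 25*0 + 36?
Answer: 201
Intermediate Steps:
R(A, N) = N + N*A² (R(A, N) = A²*N + N = N*A² + N = N + N*A²)
E = 36 (E = 0 + 36 = 36)
R(2, 33) + E = 33*(1 + 2²) + 36 = 33*(1 + 4) + 36 = 33*5 + 36 = 165 + 36 = 201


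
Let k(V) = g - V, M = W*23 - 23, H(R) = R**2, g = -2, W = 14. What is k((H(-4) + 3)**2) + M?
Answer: -64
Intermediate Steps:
M = 299 (M = 14*23 - 23 = 322 - 23 = 299)
k(V) = -2 - V
k((H(-4) + 3)**2) + M = (-2 - ((-4)**2 + 3)**2) + 299 = (-2 - (16 + 3)**2) + 299 = (-2 - 1*19**2) + 299 = (-2 - 1*361) + 299 = (-2 - 361) + 299 = -363 + 299 = -64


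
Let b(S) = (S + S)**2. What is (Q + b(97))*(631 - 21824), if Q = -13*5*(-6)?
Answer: -805885018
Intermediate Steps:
Q = 390 (Q = -65*(-6) = 390)
b(S) = 4*S**2 (b(S) = (2*S)**2 = 4*S**2)
(Q + b(97))*(631 - 21824) = (390 + 4*97**2)*(631 - 21824) = (390 + 4*9409)*(-21193) = (390 + 37636)*(-21193) = 38026*(-21193) = -805885018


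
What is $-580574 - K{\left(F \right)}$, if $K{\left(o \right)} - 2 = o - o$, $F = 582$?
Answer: $-580576$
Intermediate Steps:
$K{\left(o \right)} = 2$ ($K{\left(o \right)} = 2 + \left(o - o\right) = 2 + 0 = 2$)
$-580574 - K{\left(F \right)} = -580574 - 2 = -580576$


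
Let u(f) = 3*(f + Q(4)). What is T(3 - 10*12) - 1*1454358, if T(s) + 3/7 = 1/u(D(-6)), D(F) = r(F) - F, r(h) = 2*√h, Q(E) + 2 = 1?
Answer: 2*(-30541527*√6 + 76353814*I)/(21*(-5*I + 2*√6)) ≈ -1.4544e+6 - 0.033447*I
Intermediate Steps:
Q(E) = -1 (Q(E) = -2 + 1 = -1)
D(F) = -F + 2*√F (D(F) = 2*√F - F = -F + 2*√F)
u(f) = -3 + 3*f (u(f) = 3*(f - 1) = 3*(-1 + f) = -3 + 3*f)
T(s) = -3/7 + 1/(15 + 6*I*√6) (T(s) = -3/7 + 1/(-3 + 3*(-1*(-6) + 2*√(-6))) = -3/7 + 1/(-3 + 3*(6 + 2*(I*√6))) = -3/7 + 1/(-3 + 3*(6 + 2*I*√6)) = -3/7 + 1/(-3 + (18 + 6*I*√6)) = -3/7 + 1/(15 + 6*I*√6))
T(3 - 10*12) - 1*1454358 = 2*(-9*√6 + 19*I)/(21*(-5*I + 2*√6)) - 1*1454358 = 2*(-9*√6 + 19*I)/(21*(-5*I + 2*√6)) - 1454358 = -1454358 + 2*(-9*√6 + 19*I)/(21*(-5*I + 2*√6))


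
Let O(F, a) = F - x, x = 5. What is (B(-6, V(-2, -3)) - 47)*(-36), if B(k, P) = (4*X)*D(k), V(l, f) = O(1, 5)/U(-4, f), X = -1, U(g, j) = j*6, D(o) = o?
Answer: 828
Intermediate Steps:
O(F, a) = -5 + F (O(F, a) = F - 1*5 = F - 5 = -5 + F)
U(g, j) = 6*j
V(l, f) = -2/(3*f) (V(l, f) = (-5 + 1)/((6*f)) = -2/(3*f))
B(k, P) = -4*k (B(k, P) = (4*(-1))*k = -4*k)
(B(-6, V(-2, -3)) - 47)*(-36) = (-4*(-6) - 47)*(-36) = (24 - 47)*(-36) = -23*(-36) = 828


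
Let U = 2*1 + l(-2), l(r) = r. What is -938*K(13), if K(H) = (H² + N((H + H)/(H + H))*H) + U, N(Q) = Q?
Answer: -170716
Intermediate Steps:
U = 0 (U = 2*1 - 2 = 2 - 2 = 0)
K(H) = H + H² (K(H) = (H² + ((H + H)/(H + H))*H) + 0 = (H² + ((2*H)/((2*H)))*H) + 0 = (H² + ((2*H)*(1/(2*H)))*H) + 0 = (H² + 1*H) + 0 = (H² + H) + 0 = (H + H²) + 0 = H + H²)
-938*K(13) = -12194*(1 + 13) = -12194*14 = -938*182 = -170716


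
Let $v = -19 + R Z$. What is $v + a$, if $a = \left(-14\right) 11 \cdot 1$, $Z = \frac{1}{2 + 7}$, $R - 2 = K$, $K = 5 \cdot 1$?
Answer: $- \frac{1550}{9} \approx -172.22$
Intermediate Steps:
$K = 5$
$R = 7$ ($R = 2 + 5 = 7$)
$Z = \frac{1}{9} \approx 0.11111$
$a = -154$ ($a = \left(-154\right) 1 = -154$)
$v = - \frac{164}{9}$ ($v = -19 + 7 \cdot \frac{1}{9} = -19 + \frac{7}{9} = - \frac{164}{9} \approx -18.222$)
$v + a = - \frac{164}{9} - 154 = - \frac{1550}{9}$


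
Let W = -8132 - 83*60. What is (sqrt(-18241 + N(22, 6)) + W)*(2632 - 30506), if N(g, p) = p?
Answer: 365483888 - 27874*I*sqrt(18235) ≈ 3.6548e+8 - 3.764e+6*I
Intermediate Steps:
W = -13112 (W = -8132 - 4980 = -13112)
(sqrt(-18241 + N(22, 6)) + W)*(2632 - 30506) = (sqrt(-18241 + 6) - 13112)*(2632 - 30506) = (sqrt(-18235) - 13112)*(-27874) = (I*sqrt(18235) - 13112)*(-27874) = (-13112 + I*sqrt(18235))*(-27874) = 365483888 - 27874*I*sqrt(18235)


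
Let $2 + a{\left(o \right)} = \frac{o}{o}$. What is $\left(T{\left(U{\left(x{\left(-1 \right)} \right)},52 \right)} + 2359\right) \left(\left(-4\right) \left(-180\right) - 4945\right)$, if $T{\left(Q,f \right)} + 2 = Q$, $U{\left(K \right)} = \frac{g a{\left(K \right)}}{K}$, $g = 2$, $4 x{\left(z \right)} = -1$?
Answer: $-9992125$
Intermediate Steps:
$x{\left(z \right)} = - \frac{1}{4}$ ($x{\left(z \right)} = \frac{1}{4} \left(-1\right) = - \frac{1}{4}$)
$a{\left(o \right)} = -1$ ($a{\left(o \right)} = -2 + \frac{o}{o} = -2 + 1 = -1$)
$U{\left(K \right)} = - \frac{2}{K}$ ($U{\left(K \right)} = \frac{2 \left(-1\right)}{K} = - \frac{2}{K}$)
$T{\left(Q,f \right)} = -2 + Q$
$\left(T{\left(U{\left(x{\left(-1 \right)} \right)},52 \right)} + 2359\right) \left(\left(-4\right) \left(-180\right) - 4945\right) = \left(\left(-2 - \frac{2}{- \frac{1}{4}}\right) + 2359\right) \left(\left(-4\right) \left(-180\right) - 4945\right) = \left(\left(-2 - -8\right) + 2359\right) \left(720 - 4945\right) = \left(\left(-2 + 8\right) + 2359\right) \left(-4225\right) = \left(6 + 2359\right) \left(-4225\right) = 2365 \left(-4225\right) = -9992125$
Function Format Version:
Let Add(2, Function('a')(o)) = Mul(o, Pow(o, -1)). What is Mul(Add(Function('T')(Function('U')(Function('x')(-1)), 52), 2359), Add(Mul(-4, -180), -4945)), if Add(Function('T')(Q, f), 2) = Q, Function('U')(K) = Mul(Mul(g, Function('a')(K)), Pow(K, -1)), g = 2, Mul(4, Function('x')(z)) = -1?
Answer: -9992125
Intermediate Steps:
Function('x')(z) = Rational(-1, 4) (Function('x')(z) = Mul(Rational(1, 4), -1) = Rational(-1, 4))
Function('a')(o) = -1 (Function('a')(o) = Add(-2, Mul(o, Pow(o, -1))) = Add(-2, 1) = -1)
Function('U')(K) = Mul(-2, Pow(K, -1)) (Function('U')(K) = Mul(Mul(2, -1), Pow(K, -1)) = Mul(-2, Pow(K, -1)))
Function('T')(Q, f) = Add(-2, Q)
Mul(Add(Function('T')(Function('U')(Function('x')(-1)), 52), 2359), Add(Mul(-4, -180), -4945)) = Mul(Add(Add(-2, Mul(-2, Pow(Rational(-1, 4), -1))), 2359), Add(Mul(-4, -180), -4945)) = Mul(Add(Add(-2, Mul(-2, -4)), 2359), Add(720, -4945)) = Mul(Add(Add(-2, 8), 2359), -4225) = Mul(Add(6, 2359), -4225) = Mul(2365, -4225) = -9992125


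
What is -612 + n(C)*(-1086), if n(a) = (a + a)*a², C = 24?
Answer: -30026340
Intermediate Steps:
n(a) = 2*a³ (n(a) = (2*a)*a² = 2*a³)
-612 + n(C)*(-1086) = -612 + (2*24³)*(-1086) = -612 + (2*13824)*(-1086) = -612 + 27648*(-1086) = -612 - 30025728 = -30026340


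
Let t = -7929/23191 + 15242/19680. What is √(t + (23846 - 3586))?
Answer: √65941356968494379715/57049860 ≈ 142.34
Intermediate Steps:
t = 98717251/228199440 (t = -7929*1/23191 + 15242*(1/19680) = -7929/23191 + 7621/9840 = 98717251/228199440 ≈ 0.43259)
√(t + (23846 - 3586)) = √(98717251/228199440 + (23846 - 3586)) = √(98717251/228199440 + 20260) = √(4623419371651/228199440) = √65941356968494379715/57049860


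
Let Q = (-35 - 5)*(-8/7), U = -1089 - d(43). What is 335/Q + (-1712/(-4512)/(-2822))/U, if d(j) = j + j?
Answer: 109636924037/14961115200 ≈ 7.3281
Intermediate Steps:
d(j) = 2*j
U = -1175 (U = -1089 - 2*43 = -1089 - 1*86 = -1089 - 86 = -1175)
Q = 320/7 (Q = -(-320)/7 = -40*(-8/7) = 320/7 ≈ 45.714)
335/Q + (-1712/(-4512)/(-2822))/U = 335/(320/7) + (-1712/(-4512)/(-2822))/(-1175) = 335*(7/320) + (-1712*(-1/4512)*(-1/2822))*(-1/1175) = 469/64 + ((107/282)*(-1/2822))*(-1/1175) = 469/64 - 107/795804*(-1/1175) = 469/64 + 107/935069700 = 109636924037/14961115200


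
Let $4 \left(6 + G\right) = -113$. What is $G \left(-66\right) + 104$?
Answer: $\frac{4729}{2} \approx 2364.5$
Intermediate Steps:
$G = - \frac{137}{4}$ ($G = -6 + \frac{1}{4} \left(-113\right) = -6 - \frac{113}{4} = - \frac{137}{4} \approx -34.25$)
$G \left(-66\right) + 104 = \left(- \frac{137}{4}\right) \left(-66\right) + 104 = \frac{4521}{2} + 104 = \frac{4729}{2}$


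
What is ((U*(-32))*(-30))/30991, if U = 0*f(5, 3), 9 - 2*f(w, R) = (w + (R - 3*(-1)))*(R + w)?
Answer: 0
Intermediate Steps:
f(w, R) = 9/2 - (R + w)*(3 + R + w)/2 (f(w, R) = 9/2 - (w + (R - 3*(-1)))*(R + w)/2 = 9/2 - (w + (R + 3))*(R + w)/2 = 9/2 - (w + (3 + R))*(R + w)/2 = 9/2 - (3 + R + w)*(R + w)/2 = 9/2 - (R + w)*(3 + R + w)/2)
U = 0 (U = 0*(9/2 - 3/2*3 - 3/2*5 - 1/2*3**2 - 1/2*5**2 - 1*3*5) = 0*(9/2 - 9/2 - 15/2 - 1/2*9 - 1/2*25 - 15) = 0*(9/2 - 9/2 - 15/2 - 9/2 - 25/2 - 15) = 0*(-79/2) = 0)
((U*(-32))*(-30))/30991 = ((0*(-32))*(-30))/30991 = (0*(-30))*(1/30991) = 0*(1/30991) = 0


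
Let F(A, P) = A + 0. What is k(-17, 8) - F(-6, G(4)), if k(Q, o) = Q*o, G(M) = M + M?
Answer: -130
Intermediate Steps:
G(M) = 2*M
F(A, P) = A
k(-17, 8) - F(-6, G(4)) = -17*8 - 1*(-6) = -136 + 6 = -130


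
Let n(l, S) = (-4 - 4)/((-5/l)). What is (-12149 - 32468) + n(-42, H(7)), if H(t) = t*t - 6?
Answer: -223421/5 ≈ -44684.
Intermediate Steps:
H(t) = -6 + t² (H(t) = t² - 6 = -6 + t²)
n(l, S) = 8*l/5 (n(l, S) = -(-8)*l/5 = 8*l/5)
(-12149 - 32468) + n(-42, H(7)) = (-12149 - 32468) + (8/5)*(-42) = -44617 - 336/5 = -223421/5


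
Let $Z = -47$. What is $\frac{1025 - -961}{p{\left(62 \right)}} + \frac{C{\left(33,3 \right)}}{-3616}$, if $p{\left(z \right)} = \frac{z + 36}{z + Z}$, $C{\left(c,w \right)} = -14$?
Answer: $\frac{26930503}{88592} \approx 303.98$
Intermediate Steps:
$p{\left(z \right)} = \frac{36 + z}{-47 + z}$ ($p{\left(z \right)} = \frac{z + 36}{z - 47} = \frac{36 + z}{-47 + z}$)
$\frac{1025 - -961}{p{\left(62 \right)}} + \frac{C{\left(33,3 \right)}}{-3616} = \frac{1025 - -961}{\frac{1}{-47 + 62} \left(36 + 62\right)} - \frac{14}{-3616} = \frac{1025 + 961}{\frac{1}{15} \cdot 98} - - \frac{7}{1808} = \frac{1986}{\frac{1}{15} \cdot 98} + \frac{7}{1808} = \frac{1986}{\frac{98}{15}} + \frac{7}{1808} = 1986 \cdot \frac{15}{98} + \frac{7}{1808} = \frac{14895}{49} + \frac{7}{1808} = \frac{26930503}{88592}$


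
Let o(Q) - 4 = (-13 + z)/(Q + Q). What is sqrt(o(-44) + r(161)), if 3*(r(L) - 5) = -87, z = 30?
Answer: I*sqrt(39094)/44 ≈ 4.4937*I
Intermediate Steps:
o(Q) = 4 + 17/(2*Q) (o(Q) = 4 + (-13 + 30)/(Q + Q) = 4 + 17/((2*Q)) = 4 + 17*(1/(2*Q)) = 4 + 17/(2*Q))
r(L) = -24 (r(L) = 5 + (1/3)*(-87) = 5 - 29 = -24)
sqrt(o(-44) + r(161)) = sqrt((4 + (17/2)/(-44)) - 24) = sqrt((4 + (17/2)*(-1/44)) - 24) = sqrt((4 - 17/88) - 24) = sqrt(335/88 - 24) = sqrt(-1777/88) = I*sqrt(39094)/44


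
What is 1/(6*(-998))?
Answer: -1/5988 ≈ -0.00016700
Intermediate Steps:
1/(6*(-998)) = 1/(-5988) = -1/5988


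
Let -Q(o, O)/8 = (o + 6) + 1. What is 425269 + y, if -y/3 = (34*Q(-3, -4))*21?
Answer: 493813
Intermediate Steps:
Q(o, O) = -56 - 8*o (Q(o, O) = -8*((o + 6) + 1) = -8*((6 + o) + 1) = -8*(7 + o) = -56 - 8*o)
y = 68544 (y = -3*34*(-56 - 8*(-3))*21 = -3*34*(-56 + 24)*21 = -3*34*(-32)*21 = -(-3264)*21 = -3*(-22848) = 68544)
425269 + y = 425269 + 68544 = 493813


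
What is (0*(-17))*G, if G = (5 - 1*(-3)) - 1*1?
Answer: 0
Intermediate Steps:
G = 7 (G = (5 + 3) - 1 = 8 - 1 = 7)
(0*(-17))*G = (0*(-17))*7 = 0*7 = 0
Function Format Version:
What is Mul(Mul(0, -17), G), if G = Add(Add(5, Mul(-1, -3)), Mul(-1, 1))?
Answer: 0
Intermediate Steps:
G = 7 (G = Add(Add(5, 3), -1) = Add(8, -1) = 7)
Mul(Mul(0, -17), G) = Mul(Mul(0, -17), 7) = Mul(0, 7) = 0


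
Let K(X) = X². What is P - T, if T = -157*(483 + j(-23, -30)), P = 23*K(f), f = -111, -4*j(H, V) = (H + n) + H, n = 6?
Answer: 360784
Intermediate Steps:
j(H, V) = -3/2 - H/2 (j(H, V) = -((H + 6) + H)/4 = -((6 + H) + H)/4 = -(6 + 2*H)/4 = -3/2 - H/2)
P = 283383 (P = 23*(-111)² = 23*12321 = 283383)
T = -77401 (T = -157*(483 + (-3/2 - ½*(-23))) = -157*(483 + (-3/2 + 23/2)) = -157*(483 + 10) = -157*493 = -77401)
P - T = 283383 - 1*(-77401) = 283383 + 77401 = 360784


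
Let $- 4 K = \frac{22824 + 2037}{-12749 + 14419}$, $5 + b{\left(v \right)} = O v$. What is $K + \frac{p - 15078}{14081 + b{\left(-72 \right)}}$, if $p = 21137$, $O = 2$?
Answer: $- \frac{76472333}{23266440} \approx -3.2868$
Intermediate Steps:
$b{\left(v \right)} = -5 + 2 v$
$K = - \frac{24861}{6680}$ ($K = - \frac{\left(22824 + 2037\right) \frac{1}{-12749 + 14419}}{4} = - \frac{24861 \cdot \frac{1}{1670}}{4} = \left(- \frac{1}{4}\right) \frac{24861}{1670} = - \frac{24861}{6680} \approx -3.7217$)
$K + \frac{p - 15078}{14081 + b{\left(-72 \right)}} = - \frac{24861}{6680} + \frac{21137 - 15078}{14081 + \left(-5 + 2 \left(-72\right)\right)} = - \frac{24861}{6680} + \frac{6059}{14081 - 149} = - \frac{24861}{6680} + \frac{6059}{13932} = - \frac{76472333}{23266440}$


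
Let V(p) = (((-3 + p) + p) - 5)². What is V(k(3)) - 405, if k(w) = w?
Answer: -401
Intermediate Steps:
V(p) = (-8 + 2*p)² (V(p) = ((-3 + 2*p) - 5)² = (-8 + 2*p)²)
V(k(3)) - 405 = 4*(-4 + 3)² - 405 = 4*(-1)² - 405 = 4*1 - 405 = 4 - 405 = -401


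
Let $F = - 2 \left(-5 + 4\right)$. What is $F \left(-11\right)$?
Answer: $-22$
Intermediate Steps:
$F = 2$ ($F = \left(-2\right) \left(-1\right) = 2$)
$F \left(-11\right) = 2 \left(-11\right) = -22$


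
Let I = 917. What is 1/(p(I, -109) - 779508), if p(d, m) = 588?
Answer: -1/778920 ≈ -1.2838e-6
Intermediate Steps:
1/(p(I, -109) - 779508) = 1/(588 - 779508) = 1/(-778920) = -1/778920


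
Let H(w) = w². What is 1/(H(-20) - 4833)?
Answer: -1/4433 ≈ -0.00022558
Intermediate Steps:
1/(H(-20) - 4833) = 1/((-20)² - 4833) = 1/(400 - 4833) = 1/(-4433) = -1/4433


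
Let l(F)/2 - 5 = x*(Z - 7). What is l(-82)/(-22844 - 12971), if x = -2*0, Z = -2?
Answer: -2/7163 ≈ -0.00027921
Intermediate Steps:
x = 0
l(F) = 10 (l(F) = 10 + 2*(0*(-2 - 7)) = 10 + 2*(0*(-9)) = 10 + 2*0 = 10 + 0 = 10)
l(-82)/(-22844 - 12971) = 10/(-22844 - 12971) = 10/(-35815) = 10*(-1/35815) = -2/7163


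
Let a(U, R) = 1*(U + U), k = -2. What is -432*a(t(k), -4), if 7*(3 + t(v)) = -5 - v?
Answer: 20736/7 ≈ 2962.3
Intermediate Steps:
t(v) = -26/7 - v/7 (t(v) = -3 + (-5 - v)/7 = -3 + (-5/7 - v/7) = -26/7 - v/7)
a(U, R) = 2*U (a(U, R) = 1*(2*U) = 2*U)
-432*a(t(k), -4) = -864*(-26/7 - ⅐*(-2)) = -864*(-26/7 + 2/7) = -864*(-24)/7 = -432*(-48/7) = 20736/7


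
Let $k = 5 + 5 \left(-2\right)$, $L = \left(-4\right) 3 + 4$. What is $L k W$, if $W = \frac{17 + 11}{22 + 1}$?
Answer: $\frac{1120}{23} \approx 48.696$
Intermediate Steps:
$L = -8$ ($L = -12 + 4 = -8$)
$W = \frac{28}{23} \approx 1.2174$
$k = -5$ ($k = 5 - 10 = -5$)
$L k W = \left(-8\right) \left(-5\right) \frac{28}{23} = 40 \cdot \frac{28}{23} = \frac{1120}{23}$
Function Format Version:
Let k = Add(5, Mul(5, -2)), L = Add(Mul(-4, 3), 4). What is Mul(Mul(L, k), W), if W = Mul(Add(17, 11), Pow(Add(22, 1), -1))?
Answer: Rational(1120, 23) ≈ 48.696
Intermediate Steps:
L = -8 (L = Add(-12, 4) = -8)
W = Rational(28, 23) (W = Mul(28, Pow(23, -1)) = Mul(28, Rational(1, 23)) = Rational(28, 23) ≈ 1.2174)
k = -5 (k = Add(5, -10) = -5)
Mul(Mul(L, k), W) = Mul(Mul(-8, -5), Rational(28, 23)) = Mul(40, Rational(28, 23)) = Rational(1120, 23)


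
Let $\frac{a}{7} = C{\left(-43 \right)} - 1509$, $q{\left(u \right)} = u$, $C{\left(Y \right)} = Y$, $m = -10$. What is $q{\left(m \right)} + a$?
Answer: $-10874$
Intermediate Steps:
$a = -10864$ ($a = 7 \left(-43 - 1509\right) = 7 \left(-1552\right) = -10864$)
$q{\left(m \right)} + a = -10 - 10864 = -10874$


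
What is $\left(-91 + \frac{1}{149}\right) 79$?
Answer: $- \frac{1071082}{149} \approx -7188.5$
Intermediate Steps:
$\left(-91 + \frac{1}{149}\right) 79 = \left(- \frac{13558}{149}\right) 79 = - \frac{1071082}{149}$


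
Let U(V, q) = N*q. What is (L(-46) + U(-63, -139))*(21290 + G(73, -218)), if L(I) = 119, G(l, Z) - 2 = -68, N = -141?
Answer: 418494832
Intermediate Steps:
G(l, Z) = -66 (G(l, Z) = 2 - 68 = -66)
U(V, q) = -141*q
(L(-46) + U(-63, -139))*(21290 + G(73, -218)) = (119 - 141*(-139))*(21290 - 66) = (119 + 19599)*21224 = 19718*21224 = 418494832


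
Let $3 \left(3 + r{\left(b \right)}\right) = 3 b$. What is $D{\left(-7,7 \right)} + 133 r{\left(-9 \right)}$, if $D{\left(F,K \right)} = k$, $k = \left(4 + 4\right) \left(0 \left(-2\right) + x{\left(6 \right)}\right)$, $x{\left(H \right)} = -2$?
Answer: $-1612$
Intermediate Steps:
$r{\left(b \right)} = -3 + b$ ($r{\left(b \right)} = -3 + \frac{3 b}{3} = -3 + b$)
$k = -16$ ($k = \left(4 + 4\right) \left(0 \left(-2\right) - 2\right) = 8 \left(0 - 2\right) = 8 \left(-2\right) = -16$)
$D{\left(F,K \right)} = -16$
$D{\left(-7,7 \right)} + 133 r{\left(-9 \right)} = -16 + 133 \left(-3 - 9\right) = -16 + 133 \left(-12\right) = -16 - 1596 = -1612$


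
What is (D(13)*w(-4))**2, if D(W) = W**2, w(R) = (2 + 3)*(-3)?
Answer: 6426225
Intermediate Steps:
w(R) = -15 (w(R) = 5*(-3) = -15)
(D(13)*w(-4))**2 = (13**2*(-15))**2 = (169*(-15))**2 = (-2535)**2 = 6426225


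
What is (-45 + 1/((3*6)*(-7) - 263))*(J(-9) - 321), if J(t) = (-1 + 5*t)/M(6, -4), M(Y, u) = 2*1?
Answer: 6022064/389 ≈ 15481.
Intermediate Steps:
M(Y, u) = 2
J(t) = -1/2 + 5*t/2 (J(t) = (-1 + 5*t)/2 = (-1 + 5*t)*(1/2) = -1/2 + 5*t/2)
(-45 + 1/((3*6)*(-7) - 263))*(J(-9) - 321) = (-45 + 1/((3*6)*(-7) - 263))*((-1/2 + (5/2)*(-9)) - 321) = (-45 + 1/(18*(-7) - 263))*((-1/2 - 45/2) - 321) = (-45 + 1/(-126 - 263))*(-23 - 321) = (-45 + 1/(-389))*(-344) = (-45 - 1/389)*(-344) = -17506/389*(-344) = 6022064/389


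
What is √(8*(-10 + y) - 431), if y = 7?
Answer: I*√455 ≈ 21.331*I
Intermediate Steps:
√(8*(-10 + y) - 431) = √(8*(-10 + 7) - 431) = √(8*(-3) - 431) = √(-24 - 431) = √(-455) = I*√455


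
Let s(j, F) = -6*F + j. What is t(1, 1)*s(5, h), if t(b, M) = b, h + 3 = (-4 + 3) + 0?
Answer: 29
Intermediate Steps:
h = -4 (h = -3 + ((-4 + 3) + 0) = -3 + (-1 + 0) = -3 - 1 = -4)
s(j, F) = j - 6*F
t(1, 1)*s(5, h) = 1*(5 - 6*(-4)) = 1*(5 + 24) = 1*29 = 29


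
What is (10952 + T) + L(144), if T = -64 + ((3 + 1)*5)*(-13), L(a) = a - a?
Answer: 10628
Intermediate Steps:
L(a) = 0
T = -324 (T = -64 + (4*5)*(-13) = -64 + 20*(-13) = -64 - 260 = -324)
(10952 + T) + L(144) = (10952 - 324) + 0 = 10628 + 0 = 10628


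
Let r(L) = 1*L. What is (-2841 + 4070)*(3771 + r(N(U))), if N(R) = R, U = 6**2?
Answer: 4678803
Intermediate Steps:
U = 36
r(L) = L
(-2841 + 4070)*(3771 + r(N(U))) = (-2841 + 4070)*(3771 + 36) = 1229*3807 = 4678803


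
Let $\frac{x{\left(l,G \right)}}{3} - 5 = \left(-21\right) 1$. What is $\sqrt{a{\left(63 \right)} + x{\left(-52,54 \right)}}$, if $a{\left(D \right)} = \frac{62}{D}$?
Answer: $\frac{i \sqrt{20734}}{21} \approx 6.8568 i$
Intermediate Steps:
$x{\left(l,G \right)} = -48$ ($x{\left(l,G \right)} = 15 + 3 \left(\left(-21\right) 1\right) = 15 + 3 \left(-21\right) = 15 - 63 = -48$)
$\sqrt{a{\left(63 \right)} + x{\left(-52,54 \right)}} = \sqrt{\frac{62}{63} - 48} = \sqrt{- \frac{2962}{63}} = \frac{i \sqrt{20734}}{21}$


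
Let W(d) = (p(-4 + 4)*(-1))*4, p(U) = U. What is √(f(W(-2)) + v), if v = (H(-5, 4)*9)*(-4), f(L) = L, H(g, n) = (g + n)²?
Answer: 6*I ≈ 6.0*I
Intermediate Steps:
W(d) = 0 (W(d) = ((-4 + 4)*(-1))*4 = (0*(-1))*4 = 0*4 = 0)
v = -36 (v = ((-5 + 4)²*9)*(-4) = ((-1)²*9)*(-4) = (1*9)*(-4) = 9*(-4) = -36)
√(f(W(-2)) + v) = √(0 - 36) = √(-36) = 6*I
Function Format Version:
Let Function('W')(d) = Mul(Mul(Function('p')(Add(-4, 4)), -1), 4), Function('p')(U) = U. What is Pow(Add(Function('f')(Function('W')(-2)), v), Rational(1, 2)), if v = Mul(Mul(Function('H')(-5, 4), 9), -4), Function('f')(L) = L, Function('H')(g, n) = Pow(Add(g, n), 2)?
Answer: Mul(6, I) ≈ Mul(6.0000, I)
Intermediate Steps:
Function('W')(d) = 0 (Function('W')(d) = Mul(Mul(Add(-4, 4), -1), 4) = Mul(Mul(0, -1), 4) = Mul(0, 4) = 0)
v = -36 (v = Mul(Mul(Pow(Add(-5, 4), 2), 9), -4) = Mul(Mul(Pow(-1, 2), 9), -4) = Mul(Mul(1, 9), -4) = Mul(9, -4) = -36)
Pow(Add(Function('f')(Function('W')(-2)), v), Rational(1, 2)) = Pow(Add(0, -36), Rational(1, 2)) = Pow(-36, Rational(1, 2)) = Mul(6, I)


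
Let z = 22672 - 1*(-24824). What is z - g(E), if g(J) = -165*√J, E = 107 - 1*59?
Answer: 47496 + 660*√3 ≈ 48639.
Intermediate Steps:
z = 47496 (z = 22672 + 24824 = 47496)
E = 48 (E = 107 - 59 = 48)
z - g(E) = 47496 - (-165)*√48 = 47496 - (-165)*4*√3 = 47496 - (-660)*√3 = 47496 + 660*√3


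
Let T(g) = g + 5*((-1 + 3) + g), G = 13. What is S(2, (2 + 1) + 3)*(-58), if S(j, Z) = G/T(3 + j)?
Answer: -377/20 ≈ -18.850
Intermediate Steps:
T(g) = 10 + 6*g (T(g) = g + 5*(2 + g) = g + (10 + 5*g) = 10 + 6*g)
S(j, Z) = 13/(28 + 6*j) (S(j, Z) = 13/(10 + 6*(3 + j)) = 13/(10 + (18 + 6*j)) = 13/(28 + 6*j))
S(2, (2 + 1) + 3)*(-58) = (13/(2*(14 + 3*2)))*(-58) = (13/(2*(14 + 6)))*(-58) = ((13/2)/20)*(-58) = ((13/2)*(1/20))*(-58) = (13/40)*(-58) = -377/20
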